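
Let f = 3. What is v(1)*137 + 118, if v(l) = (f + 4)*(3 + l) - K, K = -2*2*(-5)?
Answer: 1214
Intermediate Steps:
K = 20 (K = -4*(-5) = 20)
v(l) = 1 + 7*l (v(l) = (3 + 4)*(3 + l) - 1*20 = 7*(3 + l) - 20 = (21 + 7*l) - 20 = 1 + 7*l)
v(1)*137 + 118 = (1 + 7*1)*137 + 118 = (1 + 7)*137 + 118 = 8*137 + 118 = 1096 + 118 = 1214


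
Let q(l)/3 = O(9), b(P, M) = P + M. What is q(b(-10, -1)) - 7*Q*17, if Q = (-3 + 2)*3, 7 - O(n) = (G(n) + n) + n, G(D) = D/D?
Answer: 321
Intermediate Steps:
b(P, M) = M + P
G(D) = 1
O(n) = 6 - 2*n (O(n) = 7 - ((1 + n) + n) = 7 - (1 + 2*n) = 7 + (-1 - 2*n) = 6 - 2*n)
q(l) = -36 (q(l) = 3*(6 - 2*9) = 3*(6 - 18) = 3*(-12) = -36)
Q = -3 (Q = -1*3 = -3)
q(b(-10, -1)) - 7*Q*17 = -36 - 7*(-3)*17 = -36 - (-21)*17 = -36 - 1*(-357) = -36 + 357 = 321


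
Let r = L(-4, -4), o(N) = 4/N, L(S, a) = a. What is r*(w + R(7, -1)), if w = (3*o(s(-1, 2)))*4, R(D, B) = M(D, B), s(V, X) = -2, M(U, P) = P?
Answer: 100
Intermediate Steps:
R(D, B) = B
r = -4
w = -24 (w = (3*(4/(-2)))*4 = (3*(4*(-1/2)))*4 = (3*(-2))*4 = -6*4 = -24)
r*(w + R(7, -1)) = -4*(-24 - 1) = -4*(-25) = 100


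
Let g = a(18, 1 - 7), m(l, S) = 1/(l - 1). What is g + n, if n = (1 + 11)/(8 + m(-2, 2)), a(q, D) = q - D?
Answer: 588/23 ≈ 25.565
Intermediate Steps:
m(l, S) = 1/(-1 + l)
g = 24 (g = 18 - (1 - 7) = 18 - 1*(-6) = 18 + 6 = 24)
n = 36/23 (n = (1 + 11)/(8 + 1/(-1 - 2)) = 12/(8 + 1/(-3)) = 12/(8 - 1/3) = 12/(23/3) = 12*(3/23) = 36/23 ≈ 1.5652)
g + n = 24 + 36/23 = 588/23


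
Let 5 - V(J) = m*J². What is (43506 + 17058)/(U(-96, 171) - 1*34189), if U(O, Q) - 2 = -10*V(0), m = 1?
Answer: -8652/4891 ≈ -1.7690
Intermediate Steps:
V(J) = 5 - J²
U(O, Q) = -48 (U(O, Q) = 2 - 10*(5 - 1*0²) = 2 - 10*(5 - 1*0) = 2 - 10*(5 + 0) = 2 - 10*5 = 2 - 50 = -48)
(43506 + 17058)/(U(-96, 171) - 1*34189) = (43506 + 17058)/(-48 - 1*34189) = 60564/(-48 - 34189) = 60564/(-34237) = 60564*(-1/34237) = -8652/4891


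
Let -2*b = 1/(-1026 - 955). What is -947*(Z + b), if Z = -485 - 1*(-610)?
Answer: -469002697/3962 ≈ -1.1838e+5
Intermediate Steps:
b = 1/3962 (b = -1/(2*(-1026 - 955)) = -1/2/(-1981) = -1/2*(-1/1981) = 1/3962 ≈ 0.00025240)
Z = 125 (Z = -485 + 610 = 125)
-947*(Z + b) = -947*(125 + 1/3962) = -947*495251/3962 = -469002697/3962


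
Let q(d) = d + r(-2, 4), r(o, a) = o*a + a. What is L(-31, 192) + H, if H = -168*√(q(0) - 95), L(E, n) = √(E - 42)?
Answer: I*(√73 - 504*√11) ≈ -1663.0*I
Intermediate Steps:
r(o, a) = a + a*o (r(o, a) = a*o + a = a + a*o)
q(d) = -4 + d (q(d) = d + 4*(1 - 2) = d + 4*(-1) = d - 4 = -4 + d)
L(E, n) = √(-42 + E)
H = -504*I*√11 (H = -168*√((-4 + 0) - 95) = -168*√(-4 - 95) = -504*I*√11 ≈ -1671.6*I)
L(-31, 192) + H = √(-42 - 31) - 504*I*√11 = √(-73) - 504*I*√11 = I*√73 - 504*I*√11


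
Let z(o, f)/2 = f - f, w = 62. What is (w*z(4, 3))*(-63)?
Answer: 0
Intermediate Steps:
z(o, f) = 0 (z(o, f) = 2*(f - f) = 2*0 = 0)
(w*z(4, 3))*(-63) = (62*0)*(-63) = 0*(-63) = 0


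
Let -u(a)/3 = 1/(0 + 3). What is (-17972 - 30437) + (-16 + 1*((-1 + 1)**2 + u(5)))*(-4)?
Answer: -48341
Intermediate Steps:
u(a) = -1 (u(a) = -3/(0 + 3) = -3/3 = -3*1/3 = -1)
(-17972 - 30437) + (-16 + 1*((-1 + 1)**2 + u(5)))*(-4) = (-17972 - 30437) + (-16 + 1*((-1 + 1)**2 - 1))*(-4) = -48409 + (-16 + 1*(0**2 - 1))*(-4) = -48409 + (-16 + 1*(0 - 1))*(-4) = -48409 + (-16 + 1*(-1))*(-4) = -48409 + (-16 - 1)*(-4) = -48409 - 17*(-4) = -48409 + 68 = -48341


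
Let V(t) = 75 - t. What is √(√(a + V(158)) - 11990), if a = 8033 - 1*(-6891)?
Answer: √(-11990 + 3*√1649) ≈ 108.94*I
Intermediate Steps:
a = 14924 (a = 8033 + 6891 = 14924)
√(√(a + V(158)) - 11990) = √(√(14924 + (75 - 1*158)) - 11990) = √(√(14924 + (75 - 158)) - 11990) = √(√(14924 - 83) - 11990) = √(√14841 - 11990) = √(3*√1649 - 11990) = √(-11990 + 3*√1649)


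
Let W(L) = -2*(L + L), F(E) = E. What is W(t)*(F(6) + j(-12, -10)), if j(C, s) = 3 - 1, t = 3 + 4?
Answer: -224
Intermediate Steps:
t = 7
j(C, s) = 2
W(L) = -4*L
W(t)*(F(6) + j(-12, -10)) = (-4*7)*(6 + 2) = -28*8 = -224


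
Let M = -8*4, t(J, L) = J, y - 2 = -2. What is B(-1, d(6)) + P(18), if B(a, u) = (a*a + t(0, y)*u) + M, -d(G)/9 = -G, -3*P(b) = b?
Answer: -37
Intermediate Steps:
y = 0 (y = 2 - 2 = 0)
P(b) = -b/3
M = -32
d(G) = 9*G (d(G) = -(-9)*G = 9*G)
B(a, u) = -32 + a² (B(a, u) = (a*a + 0*u) - 32 = (a² + 0) - 32 = a² - 32 = -32 + a²)
B(-1, d(6)) + P(18) = (-32 + (-1)²) - ⅓*18 = (-32 + 1) - 6 = -31 - 6 = -37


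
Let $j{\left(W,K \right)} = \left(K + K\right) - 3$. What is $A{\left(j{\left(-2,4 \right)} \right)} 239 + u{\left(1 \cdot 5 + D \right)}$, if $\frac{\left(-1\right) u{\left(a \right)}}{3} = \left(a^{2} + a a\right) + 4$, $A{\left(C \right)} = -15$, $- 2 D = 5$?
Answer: $- \frac{7269}{2} \approx -3634.5$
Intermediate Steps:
$D = - \frac{5}{2}$ ($D = \left(- \frac{1}{2}\right) 5 = - \frac{5}{2} \approx -2.5$)
$j{\left(W,K \right)} = -3 + 2 K$ ($j{\left(W,K \right)} = 2 K - 3 = -3 + 2 K$)
$u{\left(a \right)} = -12 - 6 a^{2}$ ($u{\left(a \right)} = - 3 \left(\left(a^{2} + a a\right) + 4\right) = - 3 \left(\left(a^{2} + a^{2}\right) + 4\right) = - 3 \left(2 a^{2} + 4\right) = - 3 \left(4 + 2 a^{2}\right) = -12 - 6 a^{2}$)
$A{\left(j{\left(-2,4 \right)} \right)} 239 + u{\left(1 \cdot 5 + D \right)} = \left(-15\right) 239 - \left(12 + 6 \left(1 \cdot 5 - \frac{5}{2}\right)^{2}\right) = -3585 - \left(12 + 6 \left(5 - \frac{5}{2}\right)^{2}\right) = -3585 - \left(12 + 6 \left(\frac{5}{2}\right)^{2}\right) = -3585 - \frac{99}{2} = - \frac{7269}{2}$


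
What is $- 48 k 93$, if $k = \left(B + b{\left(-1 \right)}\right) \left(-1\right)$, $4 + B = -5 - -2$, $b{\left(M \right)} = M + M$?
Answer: $-40176$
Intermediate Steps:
$b{\left(M \right)} = 2 M$
$B = -7$ ($B = -4 - 3 = -7$)
$k = 9$ ($k = \left(-7 + 2 \left(-1\right)\right) \left(-1\right) = \left(-7 - 2\right) \left(-1\right) = \left(-9\right) \left(-1\right) = 9$)
$- 48 k 93 = \left(-48\right) 9 \cdot 93 = \left(-432\right) 93 = -40176$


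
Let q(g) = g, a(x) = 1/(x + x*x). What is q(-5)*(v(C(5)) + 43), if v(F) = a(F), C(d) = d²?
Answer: -27951/130 ≈ -215.01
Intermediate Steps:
a(x) = 1/(x + x²)
v(F) = 1/(F*(1 + F))
q(-5)*(v(C(5)) + 43) = -5*(1/((5²)*(1 + 5²)) + 43) = -5*(1/(25*(1 + 25)) + 43) = -5*((1/25)/26 + 43) = -5*((1/25)*(1/26) + 43) = -5*(1/650 + 43) = -5*27951/650 = -27951/130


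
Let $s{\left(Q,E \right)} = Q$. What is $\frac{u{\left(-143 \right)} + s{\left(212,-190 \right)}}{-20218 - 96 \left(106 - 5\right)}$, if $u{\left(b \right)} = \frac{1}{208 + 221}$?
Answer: $- \frac{90949}{12833106} \approx -0.0070871$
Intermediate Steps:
$u{\left(b \right)} = \frac{1}{429}$
$\frac{u{\left(-143 \right)} + s{\left(212,-190 \right)}}{-20218 - 96 \left(106 - 5\right)} = \frac{\frac{1}{429} + 212}{-20218 - 96 \left(106 - 5\right)} = \frac{90949}{429 \left(-20218 - 9696\right)} = \frac{90949}{429 \left(-29914\right)} = \frac{90949}{429} \left(- \frac{1}{29914}\right) = - \frac{90949}{12833106}$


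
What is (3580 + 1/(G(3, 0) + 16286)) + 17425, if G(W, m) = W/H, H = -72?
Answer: 8210077339/390863 ≈ 21005.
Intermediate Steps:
G(W, m) = -W/72 (G(W, m) = W/(-72) = W*(-1/72) = -W/72)
(3580 + 1/(G(3, 0) + 16286)) + 17425 = (3580 + 1/(-1/72*3 + 16286)) + 17425 = (3580 + 1/(-1/24 + 16286)) + 17425 = (3580 + 1/(390863/24)) + 17425 = (3580 + 24/390863) + 17425 = 1399289564/390863 + 17425 = 8210077339/390863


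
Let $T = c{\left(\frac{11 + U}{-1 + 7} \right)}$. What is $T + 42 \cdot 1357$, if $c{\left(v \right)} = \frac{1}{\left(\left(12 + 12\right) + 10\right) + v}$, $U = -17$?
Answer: $\frac{1880803}{33} \approx 56994.0$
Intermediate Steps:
$c{\left(v \right)} = \frac{1}{34 + v}$ ($c{\left(v \right)} = \frac{1}{\left(24 + 10\right) + v} = \frac{1}{34 + v}$)
$T = \frac{1}{33}$ ($T = \frac{1}{34 + \frac{11 - 17}{-1 + 7}} = \frac{1}{34 - \frac{6}{6}} = \frac{1}{34 - 1} = \frac{1}{33} \approx 0.030303$)
$T + 42 \cdot 1357 = \frac{1}{33} + 42 \cdot 1357 = \frac{1}{33} + 56994 = \frac{1880803}{33}$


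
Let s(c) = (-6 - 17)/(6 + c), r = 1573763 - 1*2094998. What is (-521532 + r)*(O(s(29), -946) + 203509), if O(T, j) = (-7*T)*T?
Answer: -37136630521782/175 ≈ -2.1221e+11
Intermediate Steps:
r = -521235 (r = 1573763 - 2094998 = -521235)
s(c) = -23/(6 + c)
O(T, j) = -7*T²
(-521532 + r)*(O(s(29), -946) + 203509) = (-521532 - 521235)*(-7*529/(6 + 29)² + 203509) = -1042767*(-7*(-23/35)² + 203509) = -1042767*(-7*529/1225 + 203509) = -1042767*(-529/175 + 203509) = -1042767*35613546/175 = -37136630521782/175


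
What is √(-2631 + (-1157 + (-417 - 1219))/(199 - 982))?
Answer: 8*I*√310735/87 ≈ 51.258*I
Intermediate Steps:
√(-2631 + (-1157 + (-417 - 1219))/(199 - 982)) = √(-2631 + (-1157 - 1636)/(-783)) = √(-2631 - 2793*(-1/783)) = √(-2631 + 931/261) = √(-685760/261) = 8*I*√310735/87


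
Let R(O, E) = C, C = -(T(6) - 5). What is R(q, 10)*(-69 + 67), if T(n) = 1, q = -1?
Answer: -8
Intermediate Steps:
C = 4 (C = -(1 - 5) = -1*(-4) = 4)
R(O, E) = 4
R(q, 10)*(-69 + 67) = 4*(-69 + 67) = 4*(-2) = -8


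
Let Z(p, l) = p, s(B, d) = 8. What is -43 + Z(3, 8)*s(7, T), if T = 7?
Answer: -19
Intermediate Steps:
-43 + Z(3, 8)*s(7, T) = -43 + 3*8 = -43 + 24 = -19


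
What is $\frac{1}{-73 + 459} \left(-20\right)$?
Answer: $- \frac{10}{193} \approx -0.051813$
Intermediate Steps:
$\frac{1}{-73 + 459} \left(-20\right) = \frac{1}{386} \left(-20\right) = - \frac{10}{193}$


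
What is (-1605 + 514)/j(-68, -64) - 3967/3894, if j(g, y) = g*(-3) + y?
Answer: -2401867/272580 ≈ -8.8116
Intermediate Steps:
j(g, y) = y - 3*g (j(g, y) = -3*g + y = y - 3*g)
(-1605 + 514)/j(-68, -64) - 3967/3894 = (-1605 + 514)/(-64 - 3*(-68)) - 3967/3894 = -1091/(-64 + 204) - 3967*1/3894 = -1091/140 - 3967/3894 = -2401867/272580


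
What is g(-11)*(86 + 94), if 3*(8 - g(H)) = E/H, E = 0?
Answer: 1440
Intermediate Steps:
g(H) = 8 (g(H) = 8 - 0/H = 8 - ⅓*0 = 8 + 0 = 8)
g(-11)*(86 + 94) = 8*(86 + 94) = 8*180 = 1440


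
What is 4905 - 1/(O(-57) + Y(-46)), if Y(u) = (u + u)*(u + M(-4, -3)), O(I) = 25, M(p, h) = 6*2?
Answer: 15465464/3153 ≈ 4905.0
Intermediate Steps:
M(p, h) = 12
Y(u) = 2*u*(12 + u) (Y(u) = (u + u)*(u + 12) = (2*u)*(12 + u) = 2*u*(12 + u))
4905 - 1/(O(-57) + Y(-46)) = 4905 - 1/(25 + 2*(-46)*(12 - 46)) = 4905 - 1/(25 + 2*(-46)*(-34)) = 4905 - 1/(25 + 3128) = 4905 - 1/3153 = 15465464/3153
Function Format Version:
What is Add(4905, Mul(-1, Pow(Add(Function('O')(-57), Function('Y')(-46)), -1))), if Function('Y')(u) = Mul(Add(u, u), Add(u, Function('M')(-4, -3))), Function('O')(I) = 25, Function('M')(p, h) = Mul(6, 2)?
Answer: Rational(15465464, 3153) ≈ 4905.0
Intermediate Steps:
Function('M')(p, h) = 12
Function('Y')(u) = Mul(2, u, Add(12, u)) (Function('Y')(u) = Mul(Add(u, u), Add(u, 12)) = Mul(Mul(2, u), Add(12, u)) = Mul(2, u, Add(12, u)))
Add(4905, Mul(-1, Pow(Add(Function('O')(-57), Function('Y')(-46)), -1))) = Add(4905, Mul(-1, Pow(Add(25, Mul(2, -46, Add(12, -46))), -1))) = Add(4905, Mul(-1, Pow(Add(25, Mul(2, -46, -34)), -1))) = Add(4905, Mul(-1, Pow(Add(25, 3128), -1))) = Add(4905, Mul(-1, Pow(3153, -1))) = Add(4905, Mul(-1, Rational(1, 3153))) = Add(4905, Rational(-1, 3153)) = Rational(15465464, 3153)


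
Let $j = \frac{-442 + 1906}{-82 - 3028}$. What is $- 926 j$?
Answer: $\frac{677832}{1555} \approx 435.9$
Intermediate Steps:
$j = - \frac{732}{1555}$ ($j = \frac{1464}{-3110} = 1464 \left(- \frac{1}{3110}\right) = - \frac{732}{1555} \approx -0.47074$)
$- 926 j = \left(-926\right) \left(- \frac{732}{1555}\right) = \frac{677832}{1555}$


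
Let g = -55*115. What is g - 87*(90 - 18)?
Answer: -12589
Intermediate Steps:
g = -6325
g - 87*(90 - 18) = -6325 - 87*(90 - 18) = -6325 - 87*72 = -6325 - 6264 = -12589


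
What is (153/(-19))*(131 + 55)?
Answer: -28458/19 ≈ -1497.8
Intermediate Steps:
(153/(-19))*(131 + 55) = (153*(-1/19))*186 = -153/19*186 = -28458/19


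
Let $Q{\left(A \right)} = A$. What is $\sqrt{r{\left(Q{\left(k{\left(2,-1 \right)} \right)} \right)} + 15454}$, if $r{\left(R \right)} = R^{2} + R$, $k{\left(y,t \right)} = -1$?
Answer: $\sqrt{15454} \approx 124.31$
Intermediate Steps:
$r{\left(R \right)} = R + R^{2}$
$\sqrt{r{\left(Q{\left(k{\left(2,-1 \right)} \right)} \right)} + 15454} = \sqrt{- (1 - 1) + 15454} = \sqrt{\left(-1\right) 0 + 15454} = \sqrt{0 + 15454} = \sqrt{15454}$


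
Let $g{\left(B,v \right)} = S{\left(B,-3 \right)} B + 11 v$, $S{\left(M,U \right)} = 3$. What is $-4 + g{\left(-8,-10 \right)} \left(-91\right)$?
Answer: $12190$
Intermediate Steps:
$g{\left(B,v \right)} = 3 B + 11 v$
$-4 + g{\left(-8,-10 \right)} \left(-91\right) = -4 + \left(3 \left(-8\right) + 11 \left(-10\right)\right) \left(-91\right) = -4 + \left(-24 - 110\right) \left(-91\right) = -4 - -12194 = -4 + 12194 = 12190$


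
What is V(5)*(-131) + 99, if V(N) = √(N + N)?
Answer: 99 - 131*√10 ≈ -315.26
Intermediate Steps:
V(N) = √2*√N (V(N) = √(2*N) = √2*√N)
V(5)*(-131) + 99 = (√2*√5)*(-131) + 99 = √10*(-131) + 99 = -131*√10 + 99 = 99 - 131*√10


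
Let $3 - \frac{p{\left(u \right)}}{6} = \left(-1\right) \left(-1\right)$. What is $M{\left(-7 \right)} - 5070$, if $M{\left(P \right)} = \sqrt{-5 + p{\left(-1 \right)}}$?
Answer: $-5070 + \sqrt{7} \approx -5067.4$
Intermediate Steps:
$p{\left(u \right)} = 12$ ($p{\left(u \right)} = 18 - 6 \left(\left(-1\right) \left(-1\right)\right) = 18 - 6 = 12$)
$M{\left(P \right)} = \sqrt{7}$ ($M{\left(P \right)} = \sqrt{-5 + 12} = \sqrt{7}$)
$M{\left(-7 \right)} - 5070 = \sqrt{7} - 5070 = -5070 + \sqrt{7}$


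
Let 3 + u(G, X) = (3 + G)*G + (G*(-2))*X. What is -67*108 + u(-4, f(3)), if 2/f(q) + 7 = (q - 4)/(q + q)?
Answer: -311201/43 ≈ -7237.2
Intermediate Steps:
f(q) = 2/(-7 + (-4 + q)/(2*q)) (f(q) = 2/(-7 + (q - 4)/(q + q)) = 2/(-7 + (-4 + q)/((2*q))) = 2/(-7 + (-4 + q)*(1/(2*q))) = 2/(-7 + (-4 + q)/(2*q)))
u(G, X) = -3 + G*(3 + G) - 2*G*X (u(G, X) = -3 + ((3 + G)*G + (G*(-2))*X) = -3 + (G*(3 + G) + (-2*G)*X) = -3 + (G*(3 + G) - 2*G*X) = -3 + G*(3 + G) - 2*G*X)
-67*108 + u(-4, f(3)) = -67*108 + (-3 + (-4)² + 3*(-4) - 2*(-4)*(-4*3/(4 + 13*3))) = -7236 + (-3 + 16 - 12 - 2*(-4)*(-4*3/(4 + 39))) = -7236 + (-3 + 16 - 12 - 2*(-4)*(-4*3/43)) = -7236 + (-3 + 16 - 12 - 2*(-4)*(-4*3*1/43)) = -7236 + (-3 + 16 - 12 - 2*(-4)*(-12/43)) = -7236 + (-3 + 16 - 12 - 96/43) = -7236 - 53/43 = -311201/43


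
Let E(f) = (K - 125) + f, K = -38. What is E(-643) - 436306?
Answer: -437112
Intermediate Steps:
E(f) = -163 + f (E(f) = (-38 - 125) + f = -163 + f)
E(-643) - 436306 = (-163 - 643) - 436306 = -806 - 436306 = -437112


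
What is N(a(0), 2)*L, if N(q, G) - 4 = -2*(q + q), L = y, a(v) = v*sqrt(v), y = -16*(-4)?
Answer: 256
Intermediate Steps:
y = 64
a(v) = v**(3/2)
L = 64
N(q, G) = 4 - 4*q (N(q, G) = 4 - 2*(q + q) = 4 - 4*q)
N(a(0), 2)*L = (4 - 4*0**(3/2))*64 = (4 - 4*0)*64 = (4 + 0)*64 = 4*64 = 256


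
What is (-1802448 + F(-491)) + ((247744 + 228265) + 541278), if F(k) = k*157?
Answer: -862248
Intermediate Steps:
F(k) = 157*k
(-1802448 + F(-491)) + ((247744 + 228265) + 541278) = (-1802448 + 157*(-491)) + ((247744 + 228265) + 541278) = (-1802448 - 77087) + (476009 + 541278) = -1879535 + 1017287 = -862248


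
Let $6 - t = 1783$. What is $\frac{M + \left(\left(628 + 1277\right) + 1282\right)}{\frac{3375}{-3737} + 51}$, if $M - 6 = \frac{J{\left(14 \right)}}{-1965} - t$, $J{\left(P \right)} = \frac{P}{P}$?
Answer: $\frac{36495725113}{367871580} \approx 99.208$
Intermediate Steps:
$t = -1777$ ($t = 6 - 1783 = -1777$)
$J{\left(P \right)} = 1$
$M = \frac{3503594}{1965}$ ($M = 6 + \left(1 \frac{1}{-1965} - -1777\right) = 6 + \left(1 \left(- \frac{1}{1965}\right) + 1777\right) = 6 + \left(- \frac{1}{1965} + 1777\right) = 6 + \frac{3491804}{1965} = \frac{3503594}{1965} \approx 1783.0$)
$\frac{M + \left(\left(628 + 1277\right) + 1282\right)}{\frac{3375}{-3737} + 51} = \frac{\frac{3503594}{1965} + \left(\left(628 + 1277\right) + 1282\right)}{\frac{3375}{-3737} + 51} = \frac{\frac{3503594}{1965} + \left(1905 + 1282\right)}{3375 \left(- \frac{1}{3737}\right) + 51} = \frac{\frac{3503594}{1965} + 3187}{- \frac{3375}{3737} + 51} = \frac{9766049}{1965 \cdot \frac{187212}{3737}} = \frac{9766049}{1965} \cdot \frac{3737}{187212} = \frac{36495725113}{367871580}$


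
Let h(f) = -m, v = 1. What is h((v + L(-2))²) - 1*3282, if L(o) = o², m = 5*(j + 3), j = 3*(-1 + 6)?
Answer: -3372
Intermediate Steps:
j = 15 (j = 3*5 = 15)
m = 90 (m = 5*(15 + 3) = 5*18 = 90)
h(f) = -90 (h(f) = -1*90 = -90)
h((v + L(-2))²) - 1*3282 = -90 - 1*3282 = -90 - 3282 = -3372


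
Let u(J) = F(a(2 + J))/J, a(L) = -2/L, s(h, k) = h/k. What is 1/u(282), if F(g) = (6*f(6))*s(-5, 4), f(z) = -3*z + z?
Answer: 47/15 ≈ 3.1333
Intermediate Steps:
f(z) = -2*z
F(g) = 90 (F(g) = (6*(-2*6))*(-5/4) = (6*(-12))*(-5*¼) = -72*(-5/4) = 90)
u(J) = 90/J
1/u(282) = 1/(90/282) = 1/(90*(1/282)) = 1/(15/47) = 47/15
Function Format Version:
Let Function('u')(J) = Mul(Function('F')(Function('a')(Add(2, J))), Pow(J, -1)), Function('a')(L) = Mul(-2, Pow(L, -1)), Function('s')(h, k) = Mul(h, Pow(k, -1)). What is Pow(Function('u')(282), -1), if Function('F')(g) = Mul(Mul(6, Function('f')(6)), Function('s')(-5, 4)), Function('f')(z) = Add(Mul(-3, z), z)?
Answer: Rational(47, 15) ≈ 3.1333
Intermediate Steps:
Function('f')(z) = Mul(-2, z)
Function('F')(g) = 90 (Function('F')(g) = Mul(Mul(6, Mul(-2, 6)), Mul(-5, Pow(4, -1))) = Mul(Mul(6, -12), Mul(-5, Rational(1, 4))) = Mul(-72, Rational(-5, 4)) = 90)
Function('u')(J) = Mul(90, Pow(J, -1))
Pow(Function('u')(282), -1) = Pow(Mul(90, Pow(282, -1)), -1) = Pow(Mul(90, Rational(1, 282)), -1) = Pow(Rational(15, 47), -1) = Rational(47, 15)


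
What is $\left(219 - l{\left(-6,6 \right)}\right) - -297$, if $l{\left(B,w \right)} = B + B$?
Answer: $528$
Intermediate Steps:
$l{\left(B,w \right)} = 2 B$
$\left(219 - l{\left(-6,6 \right)}\right) - -297 = \left(219 - 2 \left(-6\right)\right) - -297 = \left(219 - -12\right) + 297 = \left(219 + 12\right) + 297 = 231 + 297 = 528$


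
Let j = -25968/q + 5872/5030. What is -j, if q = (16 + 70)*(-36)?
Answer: -3099974/324435 ≈ -9.5550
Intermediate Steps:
q = -3096 (q = 86*(-36) = -3096)
j = 3099974/324435 (j = -25968/(-3096) + 5872/5030 = -25968*(-1/3096) + 5872*(1/5030) = 1082/129 + 2936/2515 = 3099974/324435 ≈ 9.5550)
-j = -1*3099974/324435 = -3099974/324435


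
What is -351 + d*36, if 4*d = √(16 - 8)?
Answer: -351 + 18*√2 ≈ -325.54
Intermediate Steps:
d = √2/2 (d = √(16 - 8)/4 = √8/4 = (2*√2)/4 = √2/2 ≈ 0.70711)
-351 + d*36 = -351 + (√2/2)*36 = -351 + 18*√2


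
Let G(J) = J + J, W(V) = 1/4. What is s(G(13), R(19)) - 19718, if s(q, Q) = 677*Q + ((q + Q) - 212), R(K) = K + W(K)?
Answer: -13705/2 ≈ -6852.5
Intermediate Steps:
W(V) = ¼
R(K) = ¼ + K (R(K) = K + ¼ = ¼ + K)
G(J) = 2*J
s(q, Q) = -212 + q + 678*Q (s(q, Q) = 677*Q + ((Q + q) - 212) = 677*Q + (-212 + Q + q) = -212 + q + 678*Q)
s(G(13), R(19)) - 19718 = (-212 + 2*13 + 678*(¼ + 19)) - 19718 = (-212 + 26 + 678*(77/4)) - 19718 = (-212 + 26 + 26103/2) - 19718 = 25731/2 - 19718 = -13705/2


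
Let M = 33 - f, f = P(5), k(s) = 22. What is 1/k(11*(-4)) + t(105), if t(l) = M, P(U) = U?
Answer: 617/22 ≈ 28.045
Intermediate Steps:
f = 5
M = 28 (M = 33 - 1*5 = 33 - 5 = 28)
t(l) = 28
1/k(11*(-4)) + t(105) = 1/22 + 28 = 617/22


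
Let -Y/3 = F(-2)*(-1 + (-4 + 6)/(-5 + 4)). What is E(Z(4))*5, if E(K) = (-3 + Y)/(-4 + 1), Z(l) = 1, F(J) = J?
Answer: 35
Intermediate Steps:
Y = -18 (Y = -(-6)*(-1 + (-4 + 6)/(-5 + 4)) = -(-6)*(-1 + 2/(-1)) = -(-6)*(-1 + 2*(-1)) = -(-6)*(-1 - 2) = -(-6)*(-3) = -3*6 = -18)
E(K) = 7 (E(K) = (-3 - 18)/(-4 + 1) = -21/(-3) = -21*(-1/3) = 7)
E(Z(4))*5 = 7*5 = 35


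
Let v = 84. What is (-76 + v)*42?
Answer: 336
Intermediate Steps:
(-76 + v)*42 = (-76 + 84)*42 = 8*42 = 336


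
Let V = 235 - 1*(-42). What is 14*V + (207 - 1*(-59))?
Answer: 4144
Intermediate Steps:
V = 277 (V = 235 + 42 = 277)
14*V + (207 - 1*(-59)) = 14*277 + (207 - 1*(-59)) = 3878 + (207 + 59) = 3878 + 266 = 4144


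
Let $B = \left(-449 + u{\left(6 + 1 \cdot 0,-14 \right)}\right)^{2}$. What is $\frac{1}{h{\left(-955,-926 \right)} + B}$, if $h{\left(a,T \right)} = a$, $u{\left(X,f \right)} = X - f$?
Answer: $\frac{1}{183086} \approx 5.4619 \cdot 10^{-6}$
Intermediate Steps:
$B = 184041$ ($B = \left(-449 + \left(\left(6 + 1 \cdot 0\right) - -14\right)\right)^{2} = \left(-449 + \left(\left(6 + 0\right) + 14\right)\right)^{2} = \left(-449 + \left(6 + 14\right)\right)^{2} = \left(-449 + 20\right)^{2} = \left(-429\right)^{2} = 184041$)
$\frac{1}{h{\left(-955,-926 \right)} + B} = \frac{1}{-955 + 184041} = \frac{1}{183086}$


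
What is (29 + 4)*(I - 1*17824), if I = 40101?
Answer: 735141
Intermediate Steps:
(29 + 4)*(I - 1*17824) = (29 + 4)*(40101 - 1*17824) = 33*(40101 - 17824) = 33*22277 = 735141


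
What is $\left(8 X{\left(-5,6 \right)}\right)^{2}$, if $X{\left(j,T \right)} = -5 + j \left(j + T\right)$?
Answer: $6400$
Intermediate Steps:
$X{\left(j,T \right)} = -5 + j \left(T + j\right)$
$\left(8 X{\left(-5,6 \right)}\right)^{2} = \left(8 \left(-5 + \left(-5\right)^{2} + 6 \left(-5\right)\right)\right)^{2} = \left(8 \left(-5 + 25 - 30\right)\right)^{2} = \left(8 \left(-10\right)\right)^{2} = \left(-80\right)^{2} = 6400$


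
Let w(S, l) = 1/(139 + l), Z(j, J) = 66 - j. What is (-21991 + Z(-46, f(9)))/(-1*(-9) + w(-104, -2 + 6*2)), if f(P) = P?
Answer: -296361/122 ≈ -2429.2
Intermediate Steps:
(-21991 + Z(-46, f(9)))/(-1*(-9) + w(-104, -2 + 6*2)) = (-21991 + (66 - 1*(-46)))/(-1*(-9) + 1/(139 + (-2 + 6*2))) = (-21991 + (66 + 46))/(9 + 1/(139 + (-2 + 12))) = (-21991 + 112)/(9 + 1/(139 + 10)) = -21879/(9 + 1/149) = -21879/1342/149 = -21879*149/1342 = -296361/122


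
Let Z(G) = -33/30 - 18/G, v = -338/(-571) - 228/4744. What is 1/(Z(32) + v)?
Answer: -27088240/30301359 ≈ -0.89396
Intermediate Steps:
v = 368321/677206 (v = -338*(-1/571) - 228*1/4744 = 338/571 - 57/1186 = 368321/677206 ≈ 0.54388)
Z(G) = -11/10 - 18/G (Z(G) = -33*1/30 - 18/G = -11/10 - 18/G)
1/(Z(32) + v) = 1/((-11/10 - 18/32) + 368321/677206) = 1/((-11/10 - 18*1/32) + 368321/677206) = 1/((-11/10 - 9/16) + 368321/677206) = 1/(-133/80 + 368321/677206) = 1/(-30301359/27088240) = -27088240/30301359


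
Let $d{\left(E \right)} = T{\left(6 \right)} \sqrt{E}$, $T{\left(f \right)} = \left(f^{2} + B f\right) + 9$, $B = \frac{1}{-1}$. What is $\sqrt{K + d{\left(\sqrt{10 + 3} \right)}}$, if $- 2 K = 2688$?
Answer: $\sqrt{-1344 + 39 \sqrt[4]{13}} \approx 35.636 i$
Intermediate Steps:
$K = -1344$ ($K = \left(- \frac{1}{2}\right) 2688 = -1344$)
$B = -1$
$T{\left(f \right)} = 9 + f^{2} - f$ ($T{\left(f \right)} = \left(f^{2} - f\right) + 9 = 9 + f^{2} - f$)
$d{\left(E \right)} = 39 \sqrt{E}$ ($d{\left(E \right)} = \left(9 + 6^{2} - 6\right) \sqrt{E} = \left(9 + 36 - 6\right) \sqrt{E} = 39 \sqrt{E}$)
$\sqrt{K + d{\left(\sqrt{10 + 3} \right)}} = \sqrt{-1344 + 39 \sqrt{\sqrt{10 + 3}}} = \sqrt{-1344 + 39 \sqrt{\sqrt{13}}} = \sqrt{-1344 + 39 \sqrt[4]{13}}$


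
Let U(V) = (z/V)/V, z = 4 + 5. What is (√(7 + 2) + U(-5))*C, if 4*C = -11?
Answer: -231/25 ≈ -9.2400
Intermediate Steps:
C = -11/4 (C = (¼)*(-11) = -11/4 ≈ -2.7500)
z = 9
U(V) = 9/V² (U(V) = (9/V)/V = 9/V²)
(√(7 + 2) + U(-5))*C = (√(7 + 2) + 9/(-5)²)*(-11/4) = (√9 + 9*(1/25))*(-11/4) = (3 + 9/25)*(-11/4) = (84/25)*(-11/4) = -231/25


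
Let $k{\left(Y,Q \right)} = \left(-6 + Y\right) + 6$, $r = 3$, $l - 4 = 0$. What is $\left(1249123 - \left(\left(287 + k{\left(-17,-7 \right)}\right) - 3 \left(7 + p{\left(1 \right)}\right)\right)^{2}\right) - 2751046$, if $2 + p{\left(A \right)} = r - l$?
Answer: $-1568487$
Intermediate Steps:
$l = 4$ ($l = 4 + 0 = 4$)
$p{\left(A \right)} = -3$ ($p{\left(A \right)} = -2 + \left(3 - 4\right) = -2 - 1 = -3$)
$k{\left(Y,Q \right)} = Y$
$\left(1249123 - \left(\left(287 + k{\left(-17,-7 \right)}\right) - 3 \left(7 + p{\left(1 \right)}\right)\right)^{2}\right) - 2751046 = \left(1249123 - \left(\left(287 - 17\right) - 3 \left(7 - 3\right)\right)^{2}\right) - 2751046 = \left(1249123 - \left(270 - 12\right)^{2}\right) - 2751046 = \left(1249123 - 258^{2}\right) - 2751046 = \left(1249123 - 66564\right) - 2751046 = 1182559 - 2751046 = -1568487$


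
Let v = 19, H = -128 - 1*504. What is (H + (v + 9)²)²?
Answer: 23104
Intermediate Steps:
H = -632 (H = -128 - 504 = -632)
(H + (v + 9)²)² = (-632 + (19 + 9)²)² = (-632 + 28²)² = (-632 + 784)² = 152² = 23104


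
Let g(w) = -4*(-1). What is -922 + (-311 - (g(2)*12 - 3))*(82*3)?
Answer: -88498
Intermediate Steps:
g(w) = 4
-922 + (-311 - (g(2)*12 - 3))*(82*3) = -922 + (-311 - (4*12 - 3))*(82*3) = -922 + (-311 - (48 - 3))*246 = -922 + (-311 - 1*45)*246 = -922 + (-311 - 45)*246 = -922 - 356*246 = -922 - 87576 = -88498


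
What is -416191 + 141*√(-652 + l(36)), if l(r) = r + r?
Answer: -416191 + 282*I*√145 ≈ -4.1619e+5 + 3395.7*I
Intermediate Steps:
l(r) = 2*r
-416191 + 141*√(-652 + l(36)) = -416191 + 141*√(-652 + 2*36) = -416191 + 141*√(-652 + 72) = -416191 + 141*√(-580) = -416191 + 141*(2*I*√145) = -416191 + 282*I*√145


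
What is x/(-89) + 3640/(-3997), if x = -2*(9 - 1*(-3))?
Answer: -32576/50819 ≈ -0.64102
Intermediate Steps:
x = -24 (x = -2*(9 + 3) = -2*12 = -24)
x/(-89) + 3640/(-3997) = -24/(-89) + 3640/(-3997) = -24*(-1/89) + 3640*(-1/3997) = 24/89 - 520/571 = -32576/50819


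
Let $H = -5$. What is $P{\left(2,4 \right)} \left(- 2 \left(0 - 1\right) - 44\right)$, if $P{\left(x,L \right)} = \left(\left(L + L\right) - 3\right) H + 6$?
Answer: $798$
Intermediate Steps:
$P{\left(x,L \right)} = 21 - 10 L$ ($P{\left(x,L \right)} = \left(\left(L + L\right) - 3\right) \left(-5\right) + 6 = \left(2 L - 3\right) \left(-5\right) + 6 = \left(-3 + 2 L\right) \left(-5\right) + 6 = \left(15 - 10 L\right) + 6 = 21 - 10 L$)
$P{\left(2,4 \right)} \left(- 2 \left(0 - 1\right) - 44\right) = \left(21 - 40\right) \left(- 2 \left(0 - 1\right) - 44\right) = \left(21 - 40\right) \left(\left(-2\right) \left(-1\right) - 44\right) = - 19 \left(2 - 44\right) = \left(-19\right) \left(-42\right) = 798$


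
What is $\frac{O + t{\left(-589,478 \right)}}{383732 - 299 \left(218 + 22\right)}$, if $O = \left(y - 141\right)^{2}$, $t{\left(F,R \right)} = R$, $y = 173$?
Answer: $\frac{751}{155986} \approx 0.0048145$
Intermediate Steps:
$O = 1024$ ($O = \left(173 - 141\right)^{2} = 32^{2} = 1024$)
$\frac{O + t{\left(-589,478 \right)}}{383732 - 299 \left(218 + 22\right)} = \frac{1024 + 478}{383732 - 299 \left(218 + 22\right)} = \frac{1502}{383732 - 71760} = \frac{1502}{311972} = 1502 \cdot \frac{1}{311972} = \frac{751}{155986}$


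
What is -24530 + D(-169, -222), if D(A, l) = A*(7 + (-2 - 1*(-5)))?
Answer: -26220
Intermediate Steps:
D(A, l) = 10*A (D(A, l) = A*(7 + (-2 + 5)) = A*(7 + 3) = A*10 = 10*A)
-24530 + D(-169, -222) = -24530 + 10*(-169) = -24530 - 1690 = -26220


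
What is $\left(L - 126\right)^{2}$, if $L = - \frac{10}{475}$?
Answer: $\frac{143328784}{9025} \approx 15881.0$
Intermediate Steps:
$L = - \frac{2}{95}$ ($L = \left(-10\right) \frac{1}{475} = - \frac{2}{95} \approx -0.021053$)
$\left(L - 126\right)^{2} = \left(- \frac{2}{95} - 126\right)^{2} = \left(- \frac{11972}{95}\right)^{2} = \frac{143328784}{9025}$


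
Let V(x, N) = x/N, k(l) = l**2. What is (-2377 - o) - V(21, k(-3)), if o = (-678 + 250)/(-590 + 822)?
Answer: -413683/174 ≈ -2377.5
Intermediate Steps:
o = -107/58 (o = -428/232 = -428*1/232 = -107/58 ≈ -1.8448)
(-2377 - o) - V(21, k(-3)) = (-2377 - 1*(-107/58)) - 21/((-3)**2) = (-2377 + 107/58) - 21/9 = -137759/58 - 21/9 = -137759/58 - 1*7/3 = -137759/58 - 7/3 = -413683/174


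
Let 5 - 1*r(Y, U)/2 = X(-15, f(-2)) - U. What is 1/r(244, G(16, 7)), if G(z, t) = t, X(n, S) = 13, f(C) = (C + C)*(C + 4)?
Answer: -1/2 ≈ -0.50000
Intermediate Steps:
f(C) = 2*C*(4 + C) (f(C) = (2*C)*(4 + C) = 2*C*(4 + C))
r(Y, U) = -16 + 2*U (r(Y, U) = 10 - 2*(13 - U) = 10 + (-26 + 2*U) = -16 + 2*U)
1/r(244, G(16, 7)) = 1/(-16 + 2*7) = 1/(-16 + 14) = 1/(-2) = -1/2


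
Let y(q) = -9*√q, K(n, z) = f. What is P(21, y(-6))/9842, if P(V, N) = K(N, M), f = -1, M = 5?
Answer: -1/9842 ≈ -0.00010161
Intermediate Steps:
K(n, z) = -1
P(V, N) = -1
P(21, y(-6))/9842 = -1/9842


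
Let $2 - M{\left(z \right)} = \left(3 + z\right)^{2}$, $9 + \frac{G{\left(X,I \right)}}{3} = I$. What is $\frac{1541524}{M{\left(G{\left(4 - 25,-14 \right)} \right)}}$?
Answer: $- \frac{770762}{2177} \approx -354.05$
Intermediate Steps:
$G{\left(X,I \right)} = -27 + 3 I$
$M{\left(z \right)} = 2 - \left(3 + z\right)^{2}$
$\frac{1541524}{M{\left(G{\left(4 - 25,-14 \right)} \right)}} = \frac{1541524}{2 - \left(3 + \left(-27 + 3 \left(-14\right)\right)\right)^{2}} = \frac{1541524}{2 - \left(3 - 69\right)^{2}} = \frac{1541524}{2 - \left(-66\right)^{2}} = \frac{1541524}{2 - 4356} = \frac{1541524}{-4354} = 1541524 \left(- \frac{1}{4354}\right) = - \frac{770762}{2177}$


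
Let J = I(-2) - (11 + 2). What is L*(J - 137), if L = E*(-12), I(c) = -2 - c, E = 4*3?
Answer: 21600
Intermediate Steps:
E = 12
J = -13 (J = (-2 - 1*(-2)) - (11 + 2) = (-2 + 2) - 1*13 = 0 - 13 = -13)
L = -144 (L = 12*(-12) = -144)
L*(J - 137) = -144*(-13 - 137) = -144*(-150) = 21600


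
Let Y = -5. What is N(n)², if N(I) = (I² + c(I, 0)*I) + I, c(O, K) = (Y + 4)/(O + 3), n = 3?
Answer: 529/4 ≈ 132.25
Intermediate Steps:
c(O, K) = -1/(3 + O) (c(O, K) = (-5 + 4)/(O + 3) = -1/(3 + O))
N(I) = I + I² - I/(3 + I) (N(I) = (I² + (-1/(3 + I))*I) + I = (I² - I/(3 + I)) + I = I + I² - I/(3 + I))
N(n)² = (3*(-1 + (1 + 3)*(3 + 3))/(3 + 3))² = (3*(-1 + 4*6)/6)² = (3*(⅙)*(-1 + 24))² = (3*(⅙)*23)² = (23/2)² = 529/4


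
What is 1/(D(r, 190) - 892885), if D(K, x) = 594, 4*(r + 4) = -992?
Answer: -1/892291 ≈ -1.1207e-6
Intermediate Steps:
r = -252 (r = -4 + (1/4)*(-992) = -4 - 248 = -252)
1/(D(r, 190) - 892885) = 1/(594 - 892885) = 1/(-892291) = -1/892291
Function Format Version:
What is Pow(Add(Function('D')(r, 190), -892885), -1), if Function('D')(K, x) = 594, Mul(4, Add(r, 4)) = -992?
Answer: Rational(-1, 892291) ≈ -1.1207e-6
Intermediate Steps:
r = -252 (r = Add(-4, Mul(Rational(1, 4), -992)) = Add(-4, -248) = -252)
Pow(Add(Function('D')(r, 190), -892885), -1) = Pow(Add(594, -892885), -1) = Pow(-892291, -1) = Rational(-1, 892291)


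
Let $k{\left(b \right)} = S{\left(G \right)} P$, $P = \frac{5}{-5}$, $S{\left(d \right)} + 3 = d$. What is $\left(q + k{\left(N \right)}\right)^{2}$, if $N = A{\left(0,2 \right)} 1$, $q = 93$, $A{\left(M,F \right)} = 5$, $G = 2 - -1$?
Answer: $8649$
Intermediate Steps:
$G = 3$ ($G = 2 + 1 = 3$)
$S{\left(d \right)} = -3 + d$
$N = 5$ ($N = 5 \cdot 1 = 5$)
$P = -1$ ($P = 5 \left(- \frac{1}{5}\right) = -1$)
$k{\left(b \right)} = 0$ ($k{\left(b \right)} = \left(-3 + 3\right) \left(-1\right) = 0 \left(-1\right) = 0$)
$\left(q + k{\left(N \right)}\right)^{2} = \left(93 + 0\right)^{2} = 93^{2} = 8649$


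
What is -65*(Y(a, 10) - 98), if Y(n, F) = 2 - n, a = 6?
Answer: 6630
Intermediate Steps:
-65*(Y(a, 10) - 98) = -65*((2 - 1*6) - 98) = -65*((2 - 6) - 98) = -65*(-4 - 98) = -65*(-102) = 6630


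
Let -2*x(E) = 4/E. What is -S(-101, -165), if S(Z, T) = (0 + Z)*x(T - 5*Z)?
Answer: -101/170 ≈ -0.59412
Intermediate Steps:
x(E) = -2/E
S(Z, T) = -2*Z/(T - 5*Z) (S(Z, T) = (0 + Z)*(-2/(T - 5*Z)) = Z*(-2/(T - 5*Z)) = -2*Z/(T - 5*Z))
-S(-101, -165) = -(-2)*(-101)/(-165 - 5*(-101)) = -(-2)*(-101)/(-165 + 505) = -(-2)*(-101)/340 = -1*101/170 = -101/170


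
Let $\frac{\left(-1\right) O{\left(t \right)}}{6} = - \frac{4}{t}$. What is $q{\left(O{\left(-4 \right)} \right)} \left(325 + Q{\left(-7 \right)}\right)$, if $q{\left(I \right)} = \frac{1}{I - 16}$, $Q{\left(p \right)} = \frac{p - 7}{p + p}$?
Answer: $- \frac{163}{11} \approx -14.818$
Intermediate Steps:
$O{\left(t \right)} = \frac{24}{t}$ ($O{\left(t \right)} = - 6 \left(- \frac{4}{t}\right) = \frac{24}{t}$)
$Q{\left(p \right)} = \frac{-7 + p}{2 p}$
$q{\left(I \right)} = \frac{1}{-16 + I}$
$q{\left(O{\left(-4 \right)} \right)} \left(325 + Q{\left(-7 \right)}\right) = \frac{325 + \frac{-7 - 7}{2 \left(-7\right)}}{-16 + \frac{24}{-4}} = \frac{325 + \frac{1}{2} \left(- \frac{1}{7}\right) \left(-14\right)}{-16 + 24 \left(- \frac{1}{4}\right)} = \frac{325 + 1}{-16 - 6} = \frac{1}{-22} \cdot 326 = \left(- \frac{1}{22}\right) 326 = - \frac{163}{11}$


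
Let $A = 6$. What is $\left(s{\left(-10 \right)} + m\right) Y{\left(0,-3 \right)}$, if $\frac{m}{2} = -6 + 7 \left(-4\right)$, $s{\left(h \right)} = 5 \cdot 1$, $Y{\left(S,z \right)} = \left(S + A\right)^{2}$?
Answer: $-2268$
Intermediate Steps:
$Y{\left(S,z \right)} = \left(6 + S\right)^{2}$ ($Y{\left(S,z \right)} = \left(S + 6\right)^{2} = \left(6 + S\right)^{2}$)
$s{\left(h \right)} = 5$
$m = -68$ ($m = 2 \left(-6 + 7 \left(-4\right)\right) = 2 \left(-6 - 28\right) = 2 \left(-34\right) = -68$)
$\left(s{\left(-10 \right)} + m\right) Y{\left(0,-3 \right)} = \left(5 - 68\right) \left(6 + 0\right)^{2} = - 63 \cdot 6^{2} = \left(-63\right) 36 = -2268$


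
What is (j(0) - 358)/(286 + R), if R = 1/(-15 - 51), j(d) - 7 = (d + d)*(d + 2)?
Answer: -23166/18875 ≈ -1.2273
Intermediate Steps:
j(d) = 7 + 2*d*(2 + d) (j(d) = 7 + (d + d)*(d + 2) = 7 + (2*d)*(2 + d) = 7 + 2*d*(2 + d))
R = -1/66 (R = 1/(-66) = -1/66 ≈ -0.015152)
(j(0) - 358)/(286 + R) = ((7 + 2*0² + 4*0) - 358)/(286 - 1/66) = ((7 + 2*0 + 0) - 358)/(18875/66) = ((7 + 0 + 0) - 358)*(66/18875) = (7 - 358)*(66/18875) = -351*66/18875 = -23166/18875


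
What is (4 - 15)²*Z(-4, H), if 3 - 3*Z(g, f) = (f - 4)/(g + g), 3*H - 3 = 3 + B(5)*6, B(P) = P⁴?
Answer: 6413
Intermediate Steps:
H = 1252 (H = 1 + (3 + 5⁴*6)/3 = 1 + (3 + 625*6)/3 = 1 + (3 + 3750)/3 = 1 + (⅓)*3753 = 1 + 1251 = 1252)
Z(g, f) = 1 - (-4 + f)/(6*g) (Z(g, f) = 1 - (f - 4)/(3*(g + g)) = 1 - (-4 + f)/(3*(2*g)) = 1 - (-4 + f)*1/(2*g)/3 = 1 - (-4 + f)/(6*g))
(4 - 15)²*Z(-4, H) = (4 - 15)²*((⅙)*(4 - 1*1252 + 6*(-4))/(-4)) = (-11)²*((⅙)*(-¼)*(4 - 1252 - 24)) = 121*((⅙)*(-¼)*(-1272)) = 121*53 = 6413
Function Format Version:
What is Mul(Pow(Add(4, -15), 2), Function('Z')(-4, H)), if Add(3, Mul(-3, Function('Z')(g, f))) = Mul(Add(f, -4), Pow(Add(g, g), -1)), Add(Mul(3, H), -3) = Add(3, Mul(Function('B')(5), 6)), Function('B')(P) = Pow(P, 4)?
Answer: 6413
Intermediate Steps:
H = 1252 (H = Add(1, Mul(Rational(1, 3), Add(3, Mul(Pow(5, 4), 6)))) = Add(1, Mul(Rational(1, 3), Add(3, Mul(625, 6)))) = Add(1, Mul(Rational(1, 3), Add(3, 3750))) = Add(1, Mul(Rational(1, 3), 3753)) = Add(1, 1251) = 1252)
Function('Z')(g, f) = Add(1, Mul(Rational(-1, 6), Pow(g, -1), Add(-4, f))) (Function('Z')(g, f) = Add(1, Mul(Rational(-1, 3), Mul(Add(f, -4), Pow(Add(g, g), -1)))) = Add(1, Mul(Rational(-1, 3), Mul(Add(-4, f), Pow(Mul(2, g), -1)))) = Add(1, Mul(Rational(-1, 3), Mul(Add(-4, f), Mul(Rational(1, 2), Pow(g, -1))))) = Add(1, Mul(Rational(-1, 3), Mul(Rational(1, 2), Pow(g, -1), Add(-4, f)))) = Add(1, Mul(Rational(-1, 6), Pow(g, -1), Add(-4, f))))
Mul(Pow(Add(4, -15), 2), Function('Z')(-4, H)) = Mul(Pow(Add(4, -15), 2), Mul(Rational(1, 6), Pow(-4, -1), Add(4, Mul(-1, 1252), Mul(6, -4)))) = Mul(Pow(-11, 2), Mul(Rational(1, 6), Rational(-1, 4), Add(4, -1252, -24))) = Mul(121, Mul(Rational(1, 6), Rational(-1, 4), -1272)) = Mul(121, 53) = 6413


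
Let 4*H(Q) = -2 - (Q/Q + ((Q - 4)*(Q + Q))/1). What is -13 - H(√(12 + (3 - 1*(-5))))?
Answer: -9/4 - 4*√5 ≈ -11.194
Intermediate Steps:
H(Q) = -¾ - Q*(-4 + Q)/2 (H(Q) = (-2 - (Q/Q + ((Q - 4)*(Q + Q))/1))/4 = (-2 - (1 + ((-4 + Q)*(2*Q))*1))/4 = (-2 - (1 + (2*Q*(-4 + Q))*1))/4 = (-2 - (1 + 2*Q*(-4 + Q)))/4 = (-2 + (-1 - 2*Q*(-4 + Q)))/4 = (-3 - 2*Q*(-4 + Q))/4 = -¾ - Q*(-4 + Q)/2)
-13 - H(√(12 + (3 - 1*(-5)))) = -13 - (-¾ + 2*√(12 + (3 - 1*(-5))) - (15/2 + 5/2)) = -13 - (-¾ + 2*√(12 + (3 + 5)) - (√(12 + (3 + 5)))²/2) = -13 - (-¾ + 2*√(12 + 8) - (√(12 + 8))²/2) = -13 - (-¾ + 2*√20 - (√20)²/2) = -13 - (-¾ + 2*(2*√5) - (2*√5)²/2) = -13 - (-¾ + 4*√5 - ½*20) = -13 - (-¾ + 4*√5 - 10) = -13 - (-43/4 + 4*√5) = -13 + (43/4 - 4*√5) = -9/4 - 4*√5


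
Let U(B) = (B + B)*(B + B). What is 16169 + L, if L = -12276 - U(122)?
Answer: -55643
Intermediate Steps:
U(B) = 4*B² (U(B) = (2*B)*(2*B) = 4*B²)
L = -71812 (L = -12276 - 4*122² = -12276 - 4*14884 = -12276 - 1*59536 = -12276 - 59536 = -71812)
16169 + L = 16169 - 71812 = -55643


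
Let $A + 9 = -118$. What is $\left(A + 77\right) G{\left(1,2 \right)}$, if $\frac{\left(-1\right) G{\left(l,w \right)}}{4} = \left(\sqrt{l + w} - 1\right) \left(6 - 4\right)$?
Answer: $-400 + 400 \sqrt{3} \approx 292.82$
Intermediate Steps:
$A = -127$ ($A = -9 - 118 = -127$)
$G{\left(l,w \right)} = 8 - 8 \sqrt{l + w}$ ($G{\left(l,w \right)} = - 4 \left(\sqrt{l + w} - 1\right) \left(6 - 4\right) = - 4 \left(-1 + \sqrt{l + w}\right) \left(6 - 4\right) = - 4 \left(-1 + \sqrt{l + w}\right) 2 = - 4 \left(-2 + 2 \sqrt{l + w}\right) = 8 - 8 \sqrt{l + w}$)
$\left(A + 77\right) G{\left(1,2 \right)} = \left(-127 + 77\right) \left(8 - 8 \sqrt{1 + 2}\right) = - 50 \left(8 - 8 \sqrt{3}\right) = -400 + 400 \sqrt{3}$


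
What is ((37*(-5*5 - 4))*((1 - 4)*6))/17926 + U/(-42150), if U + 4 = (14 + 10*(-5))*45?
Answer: 210799231/188895225 ≈ 1.1160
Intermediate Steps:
U = -1624 (U = -4 + (14 + 10*(-5))*45 = -4 + (14 - 50)*45 = -4 - 36*45 = -4 - 1620 = -1624)
((37*(-5*5 - 4))*((1 - 4)*6))/17926 + U/(-42150) = ((37*(-5*5 - 4))*((1 - 4)*6))/17926 - 1624/(-42150) = ((37*(-25 - 4))*(-3*6))*(1/17926) - 1624*(-1/42150) = ((37*(-29))*(-18))*(1/17926) + 812/21075 = -1073*(-18)*(1/17926) + 812/21075 = 19314*(1/17926) + 812/21075 = 9657/8963 + 812/21075 = 210799231/188895225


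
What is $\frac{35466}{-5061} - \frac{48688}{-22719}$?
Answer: $- \frac{186447362}{38326953} \approx -4.8647$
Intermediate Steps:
$\frac{35466}{-5061} - \frac{48688}{-22719} = 35466 \left(- \frac{1}{5061}\right) - - \frac{48688}{22719} = - \frac{11822}{1687} + \frac{48688}{22719} = - \frac{186447362}{38326953}$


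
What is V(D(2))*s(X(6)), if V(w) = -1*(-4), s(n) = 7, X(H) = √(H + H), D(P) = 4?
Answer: 28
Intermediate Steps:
X(H) = √2*√H (X(H) = √(2*H) = √2*√H)
V(w) = 4
V(D(2))*s(X(6)) = 4*7 = 28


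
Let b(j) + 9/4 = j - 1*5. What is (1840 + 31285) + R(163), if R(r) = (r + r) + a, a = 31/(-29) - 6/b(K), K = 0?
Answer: 970072/29 ≈ 33451.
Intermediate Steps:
b(j) = -29/4 + j (b(j) = -9/4 + (j - 1*5) = -9/4 + (j - 5) = -9/4 + (-5 + j) = -29/4 + j)
a = -7/29 (a = 31/(-29) - 6/(-29/4 + 0) = 31*(-1/29) - 6/(-29/4) = -31/29 - 6*(-4/29) = -31/29 + 24/29 = -7/29 ≈ -0.24138)
R(r) = -7/29 + 2*r (R(r) = (r + r) - 7/29 = 2*r - 7/29 = -7/29 + 2*r)
(1840 + 31285) + R(163) = (1840 + 31285) + (-7/29 + 2*163) = 33125 + (-7/29 + 326) = 33125 + 9447/29 = 970072/29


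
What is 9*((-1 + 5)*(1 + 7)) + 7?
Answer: 295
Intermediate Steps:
9*((-1 + 5)*(1 + 7)) + 7 = 9*(4*8) + 7 = 9*32 + 7 = 288 + 7 = 295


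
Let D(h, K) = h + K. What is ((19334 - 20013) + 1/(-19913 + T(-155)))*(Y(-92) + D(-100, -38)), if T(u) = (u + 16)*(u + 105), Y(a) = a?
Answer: 2024431940/12963 ≈ 1.5617e+5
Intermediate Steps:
T(u) = (16 + u)*(105 + u)
D(h, K) = K + h
((19334 - 20013) + 1/(-19913 + T(-155)))*(Y(-92) + D(-100, -38)) = ((19334 - 20013) + 1/(-19913 + (1680 + (-155)² + 121*(-155))))*(-92 + (-38 - 100)) = (-679 + 1/(-19913 + (1680 + 24025 - 18755)))*(-92 - 138) = (-679 + 1/(-19913 + 6950))*(-230) = (-679 + 1/(-12963))*(-230) = (-679 - 1/12963)*(-230) = -8801878/12963*(-230) = 2024431940/12963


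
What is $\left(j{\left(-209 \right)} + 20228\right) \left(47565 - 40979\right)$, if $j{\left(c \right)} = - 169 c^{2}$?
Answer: $-48485216546$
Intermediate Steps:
$\left(j{\left(-209 \right)} + 20228\right) \left(47565 - 40979\right) = \left(- 169 \left(-209\right)^{2} + 20228\right) \left(47565 - 40979\right) = \left(\left(-169\right) 43681 + 20228\right) 6586 = \left(-7382089 + 20228\right) 6586 = \left(-7361861\right) 6586 = -48485216546$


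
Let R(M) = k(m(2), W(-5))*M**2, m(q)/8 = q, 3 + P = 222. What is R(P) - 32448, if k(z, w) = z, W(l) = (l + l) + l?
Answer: 734928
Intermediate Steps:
P = 219 (P = -3 + 222 = 219)
W(l) = 3*l (W(l) = 2*l + l = 3*l)
m(q) = 8*q
R(M) = 16*M**2 (R(M) = (8*2)*M**2 = 16*M**2)
R(P) - 32448 = 16*219**2 - 32448 = 16*47961 - 32448 = 767376 - 32448 = 734928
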